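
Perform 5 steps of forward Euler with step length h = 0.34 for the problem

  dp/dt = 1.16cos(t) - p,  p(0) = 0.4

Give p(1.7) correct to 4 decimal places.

Euler: p_{n+1} = p_n + h·f(t_n, p_n).
t=0.000000, p=0.400000: f=0.760000 → p ← 0.400000 + 0.34·0.760000 = 0.658400
t=0.340000, p=0.658400: f=0.435195 → p ← 0.658400 + 0.34·0.435195 = 0.806366
t=0.680000, p=0.806366: f=0.095618 → p ← 0.806366 + 0.34·0.095618 = 0.838877
t=1.020000, p=0.838877: f=-0.231772 → p ← 0.838877 + 0.34·(-0.231772) = 0.760074
t=1.360000, p=0.760074: f=-0.517357 → p ← 0.760074 + 0.34·(-0.517357) = 0.584173
p(1.7) ≈ 0.5842

0.5842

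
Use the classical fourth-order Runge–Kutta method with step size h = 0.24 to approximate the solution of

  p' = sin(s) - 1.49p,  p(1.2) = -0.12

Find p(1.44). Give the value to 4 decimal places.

RK4: k1 = f(s_n, p_n); k2 = f(s_n + h/2, p_n + (h/2)·k1); k3 = f(s_n + h/2, p_n + (h/2)·k2); k4 = f(s_n + h, p_n + h·k3); p_{n+1} = p_n + (h/6)·(k1 + 2k2 + 2k3 + k4).
s=1.200000, p=-0.120000:
  k1 = f(1.200000, -0.120000) = 1.110839
  k2 = f(1.320000, 0.013301) = 0.948897
  k3 = f(1.320000, -0.006132) = 0.977852
  k4 = f(1.440000, 0.114685) = 0.820578
  p ← -0.120000 + (0.24/6)·(k1 + 2k2 + 2k3 + k4) = 0.111397
p(1.44) ≈ 0.1114

0.1114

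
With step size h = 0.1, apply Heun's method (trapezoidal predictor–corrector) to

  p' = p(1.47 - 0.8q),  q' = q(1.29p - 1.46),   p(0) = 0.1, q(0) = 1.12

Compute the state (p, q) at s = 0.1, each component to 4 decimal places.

0.1065, 0.9812

Heun on (p,q): k1 = f(s_n, state_n); k2 = f(s_n + h, state_n + h·k1); state_{n+1} = state_n + (h/2)·(k1 + k2).
0.000000: (0.100000, 1.120000)
  k1 = (0.057400, -1.490720)
  predictor → (0.105740, 0.970928)
  k2 = (0.073305, -1.285116)
  → (0.106535, 0.981208)
(p(0.1), q(0.1)) ≈ (0.1065, 0.9812)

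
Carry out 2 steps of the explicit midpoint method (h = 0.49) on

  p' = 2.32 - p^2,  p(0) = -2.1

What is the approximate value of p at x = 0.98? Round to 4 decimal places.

-36.7751

Midpoint: k1 = f(x_n, p_n); k2 = f(x_n + h/2, p_n + (h/2)·k1); p_{n+1} = p_n + h·k2.
x=0.000000, p=-2.100000:
  k1 = f(0.000000, -2.100000) = -2.090000
  k2 = f(0.245000, -2.612050) = -4.502805
  p ← -2.100000 + 0.49·(-4.502805) = -4.306375
x=0.490000, p=-4.306375:
  k1 = f(0.490000, -4.306375) = -16.224862
  k2 = f(0.735000, -8.281466) = -66.262674
  p ← -4.306375 + 0.49·(-66.262674) = -36.775085
p(0.98) ≈ -36.7751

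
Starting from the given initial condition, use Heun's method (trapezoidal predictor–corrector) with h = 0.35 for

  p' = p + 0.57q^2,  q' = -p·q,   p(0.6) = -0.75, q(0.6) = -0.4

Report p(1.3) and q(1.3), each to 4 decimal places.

Heun on (p,q): k1 = f(x_n, state_n); k2 = f(x_n + h, state_n + h·k1); state_{n+1} = state_n + (h/2)·(k1 + k2).
0.600000: (-0.750000, -0.400000)
  k1 = (-0.658800, -0.300000)
  predictor → (-0.980580, -0.505000)
  k2 = (-0.835216, -0.495193)
  → (-1.011453, -0.539159)
0.950000: (-1.011453, -0.539159)
  k1 = (-0.845758, -0.545334)
  predictor → (-1.307468, -0.730026)
  k2 = (-1.003694, -0.954485)
  → (-1.335107, -0.801627)
(p(1.3), q(1.3)) ≈ (-1.3351, -0.8016)

-1.3351, -0.8016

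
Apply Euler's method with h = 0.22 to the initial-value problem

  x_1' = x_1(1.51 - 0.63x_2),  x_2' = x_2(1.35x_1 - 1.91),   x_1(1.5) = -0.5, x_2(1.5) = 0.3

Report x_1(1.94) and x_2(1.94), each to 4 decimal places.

Euler on (x_1,x_2): x_1_{n+1} = x_1_n + h·x_1', x_2_{n+1} = x_2_n + h·x_2'.
1.500000: (-0.500000, 0.300000); f=(-0.660500, -0.775500) → (-0.645310, 0.129390)
1.720000: (-0.645310, 0.129390); f=(-0.921815, -0.359855) → (-0.848109, 0.050222)
(x_1(1.94), x_2(1.94)) ≈ (-0.8481, 0.0502)

-0.8481, 0.0502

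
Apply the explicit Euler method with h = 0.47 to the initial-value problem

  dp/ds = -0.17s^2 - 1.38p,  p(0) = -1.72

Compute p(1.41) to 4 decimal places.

-0.1514

Euler: p_{n+1} = p_n + h·f(s_n, p_n).
s=0.000000, p=-1.720000: f=2.373600 → p ← -1.720000 + 0.47·2.373600 = -0.604408
s=0.470000, p=-0.604408: f=0.796530 → p ← -0.604408 + 0.47·0.796530 = -0.230039
s=0.940000, p=-0.230039: f=0.167242 → p ← -0.230039 + 0.47·0.167242 = -0.151435
p(1.41) ≈ -0.1514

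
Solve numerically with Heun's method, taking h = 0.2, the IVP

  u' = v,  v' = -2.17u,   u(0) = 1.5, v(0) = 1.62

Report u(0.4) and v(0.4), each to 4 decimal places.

1.8623, 0.0963

Heun on (u,v): k1 = f(t_n, state_n); k2 = f(t_n + h, state_n + h·k1); state_{n+1} = state_n + (h/2)·(k1 + k2).
0.000000: (1.500000, 1.620000)
  k1 = (1.620000, -3.255000)
  predictor → (1.824000, 0.969000)
  k2 = (0.969000, -3.958080)
  → (1.758900, 0.898692)
0.200000: (1.758900, 0.898692)
  k1 = (0.898692, -3.816813)
  predictor → (1.938638, 0.135329)
  k2 = (0.135329, -4.206845)
  → (1.862302, 0.096326)
(u(0.4), v(0.4)) ≈ (1.8623, 0.0963)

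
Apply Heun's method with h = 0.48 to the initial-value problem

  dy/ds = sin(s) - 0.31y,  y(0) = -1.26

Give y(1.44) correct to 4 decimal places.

-0.0692

Heun: k1 = f(s_n, y_n); k2 = f(s_n + h, y_n + h·k1); y_{n+1} = y_n + (h/2)·(k1 + k2).
s=0.000000, y=-1.260000:
  k1 = f(0.000000, -1.260000) = 0.390600
  k2 = f(0.480000, -1.072512) = 0.794258
  y ← -1.260000 + (0.48/2)·(0.390600 + 0.794258) = -0.975634
s=0.480000, y=-0.975634:
  k1 = f(0.480000, -0.975634) = 0.764226
  k2 = f(0.960000, -0.608806) = 1.007921
  y ← -0.975634 + (0.48/2)·(0.764226 + 1.007921) = -0.550319
s=0.960000, y=-0.550319:
  k1 = f(0.960000, -0.550319) = 0.989790
  k2 = f(1.440000, -0.075219) = 1.014776
  y ← -0.550319 + (0.48/2)·(0.989790 + 1.014776) = -0.069223
y(1.44) ≈ -0.0692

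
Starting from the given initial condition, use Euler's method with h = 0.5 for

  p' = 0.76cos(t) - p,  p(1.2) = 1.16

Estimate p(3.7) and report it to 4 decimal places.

-0.5683

Euler: p_{n+1} = p_n + h·f(t_n, p_n).
t=1.200000, p=1.160000: f=-0.884608 → p ← 1.160000 + 0.5·(-0.884608) = 0.717696
t=1.700000, p=0.717696: f=-0.815618 → p ← 0.717696 + 0.5·(-0.815618) = 0.309887
t=2.200000, p=0.309887: f=-0.757148 → p ← 0.309887 + 0.5·(-0.757148) = -0.068687
t=2.700000, p=-0.068687: f=-0.618408 → p ← -0.068687 + 0.5·(-0.618408) = -0.377891
t=3.200000, p=-0.377891: f=-0.380813 → p ← -0.377891 + 0.5·(-0.380813) = -0.568297
p(3.7) ≈ -0.5683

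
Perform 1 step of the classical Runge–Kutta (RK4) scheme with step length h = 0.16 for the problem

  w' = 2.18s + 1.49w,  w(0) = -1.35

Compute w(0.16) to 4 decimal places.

-1.6832

RK4: k1 = f(s_n, w_n); k2 = f(s_n + h/2, w_n + (h/2)·k1); k3 = f(s_n + h/2, w_n + (h/2)·k2); k4 = f(s_n + h, w_n + h·k3); w_{n+1} = w_n + (h/6)·(k1 + 2k2 + 2k3 + k4).
s=0.000000, w=-1.350000:
  k1 = f(0.000000, -1.350000) = -2.011500
  k2 = f(0.080000, -1.510920) = -2.076871
  k3 = f(0.080000, -1.516150) = -2.084663
  k4 = f(0.160000, -1.683546) = -2.159684
  w ← -1.350000 + (0.16/6)·(k1 + 2k2 + 2k3 + k4) = -1.683180
w(0.16) ≈ -1.6832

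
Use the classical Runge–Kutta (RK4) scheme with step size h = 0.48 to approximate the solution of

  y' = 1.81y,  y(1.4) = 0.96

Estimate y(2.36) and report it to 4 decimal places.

5.4344

RK4: k1 = f(x_n, y_n); k2 = f(x_n + h/2, y_n + (h/2)·k1); k3 = f(x_n + h/2, y_n + (h/2)·k2); k4 = f(x_n + h, y_n + h·k3); y_{n+1} = y_n + (h/6)·(k1 + 2k2 + 2k3 + k4).
x=1.400000, y=0.960000:
  k1 = f(1.400000, 0.960000) = 1.737600
  k2 = f(1.640000, 1.377024) = 2.492413
  k3 = f(1.640000, 1.558179) = 2.820304
  k4 = f(1.880000, 2.313746) = 4.187880
  y ← 0.960000 + (0.48/6)·(k1 + 2k2 + 2k3 + k4) = 2.284073
x=1.880000, y=2.284073:
  k1 = f(1.880000, 2.284073) = 4.134173
  k2 = f(2.120000, 3.276275) = 5.930057
  k3 = f(2.120000, 3.707287) = 6.710190
  k4 = f(2.360000, 5.504964) = 9.963985
  y ← 2.284073 + (0.48/6)·(k1 + 2k2 + 2k3 + k4) = 5.434365
y(2.36) ≈ 5.4344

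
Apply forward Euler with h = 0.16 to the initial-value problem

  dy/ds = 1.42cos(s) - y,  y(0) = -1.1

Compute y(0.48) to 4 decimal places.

Euler: y_{n+1} = y_n + h·f(s_n, y_n).
s=0.000000, y=-1.100000: f=2.520000 → y ← -1.100000 + 0.16·2.520000 = -0.696800
s=0.160000, y=-0.696800: f=2.098663 → y ← -0.696800 + 0.16·2.098663 = -0.361014
s=0.320000, y=-0.361014: f=1.708928 → y ← -0.361014 + 0.16·1.708928 = -0.087585
y(0.48) ≈ -0.0876

-0.0876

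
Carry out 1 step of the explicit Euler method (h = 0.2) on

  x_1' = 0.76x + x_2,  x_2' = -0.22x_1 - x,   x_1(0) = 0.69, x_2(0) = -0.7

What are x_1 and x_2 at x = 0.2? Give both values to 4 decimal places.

Euler on (x_1,x_2): x_1_{n+1} = x_1_n + h·x_1', x_2_{n+1} = x_2_n + h·x_2'.
0.000000: (0.690000, -0.700000); f=(-0.700000, -0.151800) → (0.550000, -0.730360)
(x_1(0.2), x_2(0.2)) ≈ (0.5500, -0.7304)

0.5500, -0.7304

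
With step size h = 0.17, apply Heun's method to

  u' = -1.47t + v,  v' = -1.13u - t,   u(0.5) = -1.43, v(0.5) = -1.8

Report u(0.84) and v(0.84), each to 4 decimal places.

Heun on (u,v): k1 = f(t_n, state_n); k2 = f(t_n + h, state_n + h·k1); state_{n+1} = state_n + (h/2)·(k1 + k2).
0.500000: (-1.430000, -1.800000)
  k1 = (-2.535000, 1.115900)
  predictor → (-1.860950, -1.610297)
  k2 = (-2.595197, 1.432873)
  → (-1.866067, -1.583354)
0.670000: (-1.866067, -1.583354)
  k1 = (-2.568254, 1.438655)
  predictor → (-2.302670, -1.338783)
  k2 = (-2.573583, 1.762017)
  → (-2.303123, -1.311297)
(u(0.84), v(0.84)) ≈ (-2.3031, -1.3113)

-2.3031, -1.3113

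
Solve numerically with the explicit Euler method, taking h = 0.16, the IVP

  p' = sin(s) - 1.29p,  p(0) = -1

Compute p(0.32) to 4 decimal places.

-0.6043

Euler: p_{n+1} = p_n + h·f(s_n, p_n).
s=0.000000, p=-1.000000: f=1.290000 → p ← -1.000000 + 0.16·1.290000 = -0.793600
s=0.160000, p=-0.793600: f=1.183062 → p ← -0.793600 + 0.16·1.183062 = -0.604310
p(0.32) ≈ -0.6043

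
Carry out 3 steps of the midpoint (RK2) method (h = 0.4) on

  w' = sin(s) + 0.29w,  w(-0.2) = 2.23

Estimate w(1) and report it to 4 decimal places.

3.6302

Midpoint: k1 = f(s_n, w_n); k2 = f(s_n + h/2, w_n + (h/2)·k1); w_{n+1} = w_n + h·k2.
s=-0.200000, w=2.230000:
  k1 = f(-0.200000, 2.230000) = 0.448031
  k2 = f(0.000000, 2.319606) = 0.672686
  w ← 2.230000 + 0.4·0.672686 = 2.499074
s=0.200000, w=2.499074:
  k1 = f(0.200000, 2.499074) = 0.923401
  k2 = f(0.400000, 2.683754) = 1.167707
  w ← 2.499074 + 0.4·1.167707 = 2.966157
s=0.600000, w=2.966157:
  k1 = f(0.600000, 2.966157) = 1.424828
  k2 = f(0.800000, 3.251123) = 1.660182
  w ← 2.966157 + 0.4·1.660182 = 3.630230
w(1) ≈ 3.6302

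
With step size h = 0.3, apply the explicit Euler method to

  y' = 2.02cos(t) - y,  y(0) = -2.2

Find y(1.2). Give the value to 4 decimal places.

0.6901

Euler: y_{n+1} = y_n + h·f(t_n, y_n).
t=0.000000, y=-2.200000: f=4.220000 → y ← -2.200000 + 0.3·4.220000 = -0.934000
t=0.300000, y=-0.934000: f=2.863780 → y ← -0.934000 + 0.3·2.863780 = -0.074866
t=0.600000, y=-0.074866: f=1.742044 → y ← -0.074866 + 0.3·1.742044 = 0.447747
t=0.900000, y=0.447747: f=0.807905 → y ← 0.447747 + 0.3·0.807905 = 0.690119
y(1.2) ≈ 0.6901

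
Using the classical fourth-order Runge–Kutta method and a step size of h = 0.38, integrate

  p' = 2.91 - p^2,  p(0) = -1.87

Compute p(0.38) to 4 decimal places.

-2.3814

RK4: k1 = f(x_n, p_n); k2 = f(x_n + h/2, p_n + (h/2)·k1); k3 = f(x_n + h/2, p_n + (h/2)·k2); k4 = f(x_n + h, p_n + h·k3); p_{n+1} = p_n + (h/6)·(k1 + 2k2 + 2k3 + k4).
x=0.000000, p=-1.870000:
  k1 = f(0.000000, -1.870000) = -0.586900
  k2 = f(0.190000, -1.981511) = -1.016386
  k3 = f(0.190000, -2.063113) = -1.346437
  k4 = f(0.380000, -2.381646) = -2.762237
  p ← -1.870000 + (0.38/6)·(k1 + 2k2 + 2k3 + k4) = -2.381403
p(0.38) ≈ -2.3814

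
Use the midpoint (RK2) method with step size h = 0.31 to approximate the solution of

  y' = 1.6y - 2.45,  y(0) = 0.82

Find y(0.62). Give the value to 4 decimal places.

Midpoint: k1 = f(s_n, y_n); k2 = f(s_n + h/2, y_n + (h/2)·k1); y_{n+1} = y_n + h·k2.
s=0.000000, y=0.820000:
  k1 = f(0.000000, 0.820000) = -1.138000
  k2 = f(0.155000, 0.643610) = -1.420224
  y ← 0.820000 + 0.31·(-1.420224) = 0.379731
s=0.310000, y=0.379731:
  k1 = f(0.310000, 0.379731) = -1.842431
  k2 = f(0.465000, 0.094154) = -2.299354
  y ← 0.379731 + 0.31·(-2.299354) = -0.333069
y(0.62) ≈ -0.3331

-0.3331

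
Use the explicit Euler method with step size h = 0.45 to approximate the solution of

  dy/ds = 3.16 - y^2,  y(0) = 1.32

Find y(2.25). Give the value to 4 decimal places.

1.8021

Euler: y_{n+1} = y_n + h·f(s_n, y_n).
s=0.000000, y=1.320000: f=1.417600 → y ← 1.320000 + 0.45·1.417600 = 1.957920
s=0.450000, y=1.957920: f=-0.673451 → y ← 1.957920 + 0.45·(-0.673451) = 1.654867
s=0.900000, y=1.654867: f=0.421415 → y ← 1.654867 + 0.45·0.421415 = 1.844504
s=1.350000, y=1.844504: f=-0.242194 → y ← 1.844504 + 0.45·(-0.242194) = 1.735516
s=1.800000, y=1.735516: f=0.147983 → y ← 1.735516 + 0.45·0.147983 = 1.802109
y(2.25) ≈ 1.8021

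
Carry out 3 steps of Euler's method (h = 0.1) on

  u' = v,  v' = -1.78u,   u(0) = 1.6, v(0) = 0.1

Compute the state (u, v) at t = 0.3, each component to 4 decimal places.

1.5444, -0.7547

Euler on (u,v): u_{n+1} = u_n + h·u', v_{n+1} = v_n + h·v'.
0.000000: (1.600000, 0.100000); f=(0.100000, -2.848000) → (1.610000, -0.184800)
0.100000: (1.610000, -0.184800); f=(-0.184800, -2.865800) → (1.591520, -0.471380)
0.200000: (1.591520, -0.471380); f=(-0.471380, -2.832906) → (1.544382, -0.754671)
(u(0.3), v(0.3)) ≈ (1.5444, -0.7547)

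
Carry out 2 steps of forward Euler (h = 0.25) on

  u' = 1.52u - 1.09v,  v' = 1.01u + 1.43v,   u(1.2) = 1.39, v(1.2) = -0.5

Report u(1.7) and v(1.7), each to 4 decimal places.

2.9245, 0.0738

Euler on (u,v): u_{n+1} = u_n + h·u', v_{n+1} = v_n + h·v'.
1.200000: (1.390000, -0.500000); f=(2.657800, 0.688900) → (2.054450, -0.327775)
1.450000: (2.054450, -0.327775); f=(3.480039, 1.606276) → (2.924460, 0.073794)
(u(1.7), v(1.7)) ≈ (2.9245, 0.0738)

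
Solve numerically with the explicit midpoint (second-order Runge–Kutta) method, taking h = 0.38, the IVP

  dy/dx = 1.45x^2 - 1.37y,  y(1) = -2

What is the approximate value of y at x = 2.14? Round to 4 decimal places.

2.0939

Midpoint: k1 = f(x_n, y_n); k2 = f(x_n + h/2, y_n + (h/2)·k1); y_{n+1} = y_n + h·k2.
x=1.000000, y=-2.000000:
  k1 = f(1.000000, -2.000000) = 4.190000
  k2 = f(1.190000, -1.203900) = 3.702688
  y ← -2.000000 + 0.38·3.702688 = -0.592979
x=1.380000, y=-0.592979:
  k1 = f(1.380000, -0.592979) = 3.573761
  k2 = f(1.570000, 0.086036) = 3.456236
  y ← -0.592979 + 0.38·3.456236 = 0.720391
x=1.760000, y=0.720391:
  k1 = f(1.760000, 0.720391) = 3.504584
  k2 = f(1.950000, 1.386262) = 3.614446
  y ← 0.720391 + 0.38·3.614446 = 2.093881
y(2.14) ≈ 2.0939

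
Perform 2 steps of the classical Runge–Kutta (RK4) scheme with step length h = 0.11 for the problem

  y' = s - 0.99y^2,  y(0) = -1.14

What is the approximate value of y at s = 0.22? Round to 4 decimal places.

RK4: k1 = f(s_n, y_n); k2 = f(s_n + h/2, y_n + (h/2)·k1); k3 = f(s_n + h/2, y_n + (h/2)·k2); k4 = f(s_n + h, y_n + h·k3); y_{n+1} = y_n + (h/6)·(k1 + 2k2 + 2k3 + k4).
s=0.000000, y=-1.140000:
  k1 = f(0.000000, -1.140000) = -1.286604
  k2 = f(0.055000, -1.210763) = -1.396288
  k3 = f(0.055000, -1.216796) = -1.410786
  k4 = f(0.110000, -1.295186) = -1.550733
  y ← -1.140000 + (0.11/6)·(k1 + 2k2 + 2k3 + k4) = -1.294944
s=0.110000, y=-1.294944:
  k1 = f(0.110000, -1.294944) = -1.550111
  k2 = f(0.165000, -1.380200) = -1.720903
  k3 = f(0.165000, -1.389594) = -1.746661
  k4 = f(0.220000, -1.487077) = -1.969283
  y ← -1.294944 + (0.11/6)·(k1 + 2k2 + 2k3 + k4) = -1.486610
y(0.22) ≈ -1.4866

-1.4866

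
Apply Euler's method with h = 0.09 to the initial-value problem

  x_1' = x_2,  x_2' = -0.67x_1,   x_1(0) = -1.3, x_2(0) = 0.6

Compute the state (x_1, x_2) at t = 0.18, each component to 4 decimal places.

-1.1849, 0.7535

Euler on (x_1,x_2): x_1_{n+1} = x_1_n + h·x_1', x_2_{n+1} = x_2_n + h·x_2'.
0.000000: (-1.300000, 0.600000); f=(0.600000, 0.871000) → (-1.246000, 0.678390)
0.090000: (-1.246000, 0.678390); f=(0.678390, 0.834820) → (-1.184945, 0.753524)
(x_1(0.18), x_2(0.18)) ≈ (-1.1849, 0.7535)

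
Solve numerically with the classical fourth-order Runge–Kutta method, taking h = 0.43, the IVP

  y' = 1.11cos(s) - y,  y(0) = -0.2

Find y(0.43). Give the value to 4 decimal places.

RK4: k1 = f(s_n, y_n); k2 = f(s_n + h/2, y_n + (h/2)·k1); k3 = f(s_n + h/2, y_n + (h/2)·k2); k4 = f(s_n + h, y_n + h·k3); y_{n+1} = y_n + (h/6)·(k1 + 2k2 + 2k3 + k4).
s=0.000000, y=-0.200000:
  k1 = f(0.000000, -0.200000) = 1.310000
  k2 = f(0.215000, 0.081650) = 1.002794
  k3 = f(0.215000, 0.015601) = 1.068843
  k4 = f(0.430000, 0.259603) = 0.749349
  y ← -0.200000 + (0.43/6)·(k1 + 2k2 + 2k3 + k4) = 0.244521
y(0.43) ≈ 0.2445

0.2445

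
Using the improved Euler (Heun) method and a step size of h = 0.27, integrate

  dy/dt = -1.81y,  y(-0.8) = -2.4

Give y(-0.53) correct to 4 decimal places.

-1.5137

Heun: k1 = f(t_n, y_n); k2 = f(t_n + h, y_n + h·k1); y_{n+1} = y_n + (h/2)·(k1 + k2).
t=-0.800000, y=-2.400000:
  k1 = f(-0.800000, -2.400000) = 4.344000
  k2 = f(-0.530000, -1.227120) = 2.221087
  y ← -2.400000 + (0.27/2)·(4.344000 + 2.221087) = -1.513713
y(-0.53) ≈ -1.5137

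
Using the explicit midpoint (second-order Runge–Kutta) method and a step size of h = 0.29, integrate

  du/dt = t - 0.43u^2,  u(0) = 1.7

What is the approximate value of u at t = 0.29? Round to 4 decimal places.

Midpoint: k1 = f(t_n, u_n); k2 = f(t_n + h/2, u_n + (h/2)·k1); u_{n+1} = u_n + h·k2.
t=0.000000, u=1.700000:
  k1 = f(0.000000, 1.700000) = -1.242700
  k2 = f(0.145000, 1.519808) = -0.848222
  u ← 1.700000 + 0.29·(-0.848222) = 1.454016
u(0.29) ≈ 1.4540

1.4540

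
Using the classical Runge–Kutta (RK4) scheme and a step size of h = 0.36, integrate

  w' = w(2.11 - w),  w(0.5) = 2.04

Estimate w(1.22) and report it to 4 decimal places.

RK4: k1 = f(s_n, w_n); k2 = f(s_n + h/2, w_n + (h/2)·k1); k3 = f(s_n + h/2, w_n + (h/2)·k2); k4 = f(s_n + h, w_n + h·k3); w_{n+1} = w_n + (h/6)·(k1 + 2k2 + 2k3 + k4).
s=0.500000, w=2.040000:
  k1 = f(0.500000, 2.040000) = 0.142800
  k2 = f(0.680000, 2.065704) = 0.091502
  k3 = f(0.680000, 2.056470) = 0.110082
  k4 = f(0.860000, 2.079630) = 0.063159
  w ← 2.040000 + (0.36/6)·(k1 + 2k2 + 2k3 + k4) = 2.076548
s=0.860000, w=2.076548:
  k1 = f(0.860000, 2.076548) = 0.069465
  k2 = f(1.040000, 2.089051) = 0.043763
  k3 = f(1.040000, 2.084425) = 0.053309
  k4 = f(1.220000, 2.095739) = 0.029887
  w ← 2.076548 + (0.36/6)·(k1 + 2k2 + 2k3 + k4) = 2.094157
w(1.22) ≈ 2.0942

2.0942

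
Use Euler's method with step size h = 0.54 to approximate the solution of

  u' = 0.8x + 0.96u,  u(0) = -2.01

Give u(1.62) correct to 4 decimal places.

Euler: u_{n+1} = u_n + h·f(x_n, u_n).
x=0.000000, u=-2.010000: f=-1.929600 → u ← -2.010000 + 0.54·(-1.929600) = -3.051984
x=0.540000, u=-3.051984: f=-2.497905 → u ← -3.051984 + 0.54·(-2.497905) = -4.400853
x=1.080000, u=-4.400853: f=-3.360818 → u ← -4.400853 + 0.54·(-3.360818) = -6.215694
u(1.62) ≈ -6.2157

-6.2157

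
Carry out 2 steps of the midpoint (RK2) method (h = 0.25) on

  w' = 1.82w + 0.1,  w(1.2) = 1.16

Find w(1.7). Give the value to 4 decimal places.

Midpoint: k1 = f(x_n, w_n); k2 = f(x_n + h/2, w_n + (h/2)·k1); w_{n+1} = w_n + h·k2.
x=1.200000, w=1.160000:
  k1 = f(1.200000, 1.160000) = 2.211200
  k2 = f(1.325000, 1.436400) = 2.714248
  w ← 1.160000 + 0.25·2.714248 = 1.838562
x=1.450000, w=1.838562:
  k1 = f(1.450000, 1.838562) = 3.446183
  k2 = f(1.575000, 2.269335) = 4.230189
  w ← 1.838562 + 0.25·4.230189 = 2.896109
w(1.7) ≈ 2.8961

2.8961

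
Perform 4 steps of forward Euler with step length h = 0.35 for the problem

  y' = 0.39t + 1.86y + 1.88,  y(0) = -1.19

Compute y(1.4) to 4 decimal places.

-1.9113

Euler: y_{n+1} = y_n + h·f(t_n, y_n).
t=0.000000, y=-1.190000: f=-0.333400 → y ← -1.190000 + 0.35·(-0.333400) = -1.306690
t=0.350000, y=-1.306690: f=-0.413943 → y ← -1.306690 + 0.35·(-0.413943) = -1.451570
t=0.700000, y=-1.451570: f=-0.546921 → y ← -1.451570 + 0.35·(-0.546921) = -1.642992
t=1.050000, y=-1.642992: f=-0.766466 → y ← -1.642992 + 0.35·(-0.766466) = -1.911255
y(1.4) ≈ -1.9113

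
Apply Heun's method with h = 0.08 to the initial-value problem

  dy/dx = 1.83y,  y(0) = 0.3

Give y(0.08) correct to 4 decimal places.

0.3471

Heun: k1 = f(x_n, y_n); k2 = f(x_n + h, y_n + h·k1); y_{n+1} = y_n + (h/2)·(k1 + k2).
x=0.000000, y=0.300000:
  k1 = f(0.000000, 0.300000) = 0.549000
  k2 = f(0.080000, 0.343920) = 0.629374
  y ← 0.300000 + (0.08/2)·(0.549000 + 0.629374) = 0.347135
y(0.08) ≈ 0.3471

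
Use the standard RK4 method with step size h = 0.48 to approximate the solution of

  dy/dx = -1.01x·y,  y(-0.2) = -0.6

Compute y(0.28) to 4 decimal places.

-0.5885

RK4: k1 = f(x_n, y_n); k2 = f(x_n + h/2, y_n + (h/2)·k1); k3 = f(x_n + h/2, y_n + (h/2)·k2); k4 = f(x_n + h, y_n + h·k3); y_{n+1} = y_n + (h/6)·(k1 + 2k2 + 2k3 + k4).
x=-0.200000, y=-0.600000:
  k1 = f(-0.200000, -0.600000) = -0.121200
  k2 = f(0.040000, -0.629088) = 0.025415
  k3 = f(0.040000, -0.593900) = 0.023994
  k4 = f(0.280000, -0.588483) = 0.166423
  y ← -0.600000 + (0.48/6)·(k1 + 2k2 + 2k3 + k4) = -0.588477
y(0.28) ≈ -0.5885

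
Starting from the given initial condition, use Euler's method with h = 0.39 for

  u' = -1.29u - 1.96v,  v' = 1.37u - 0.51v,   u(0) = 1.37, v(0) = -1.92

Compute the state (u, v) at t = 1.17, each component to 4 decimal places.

0.4528, 1.3019

Euler on (u,v): u_{n+1} = u_n + h·u', v_{n+1} = v_n + h·v'.
0.000000: (1.370000, -1.920000); f=(1.995900, 2.856100) → (2.148401, -0.806121)
0.390000: (2.148401, -0.806121); f=(-1.191440, 3.354431) → (1.683739, 0.502107)
0.780000: (1.683739, 0.502107); f=(-3.156154, 2.050648) → (0.452839, 1.301860)
(u(1.17), v(1.17)) ≈ (0.4528, 1.3019)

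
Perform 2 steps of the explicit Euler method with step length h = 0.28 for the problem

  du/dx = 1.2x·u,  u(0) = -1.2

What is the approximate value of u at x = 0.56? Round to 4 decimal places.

-1.3129

Euler: u_{n+1} = u_n + h·f(x_n, u_n).
x=0.000000, u=-1.200000: f=0.000000 → u ← -1.200000 + 0.28·0.000000 = -1.200000
x=0.280000, u=-1.200000: f=-0.403200 → u ← -1.200000 + 0.28·(-0.403200) = -1.312896
u(0.56) ≈ -1.3129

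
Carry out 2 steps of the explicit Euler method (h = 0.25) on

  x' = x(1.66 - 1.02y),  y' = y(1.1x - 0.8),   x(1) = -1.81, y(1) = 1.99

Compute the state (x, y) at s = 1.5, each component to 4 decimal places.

-2.0724, 0.2095

Euler on (x,y): x_{n+1} = x_n + h·x', y_{n+1} = y_n + h·y'.
1.000000: (-1.810000, 1.990000); f=(0.669338, -5.554090) → (-1.642666, 0.601477)
1.250000: (-1.642666, 0.601477); f=(-1.719038, -1.568011) → (-2.072425, 0.209475)
(x(1.5), y(1.5)) ≈ (-2.0724, 0.2095)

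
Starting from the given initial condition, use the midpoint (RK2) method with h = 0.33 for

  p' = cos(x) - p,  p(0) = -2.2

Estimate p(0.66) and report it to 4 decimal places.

Midpoint: k1 = f(x_n, p_n); k2 = f(x_n + h/2, p_n + (h/2)·k1); p_{n+1} = p_n + h·k2.
x=0.000000, p=-2.200000:
  k1 = f(0.000000, -2.200000) = 3.200000
  k2 = f(0.165000, -1.672000) = 2.658418
  p ← -2.200000 + 0.33·2.658418 = -1.322722
x=0.330000, p=-1.322722:
  k1 = f(0.330000, -1.322722) = 2.268764
  k2 = f(0.495000, -0.948376) = 1.828345
  p ← -1.322722 + 0.33·1.828345 = -0.719368
p(0.66) ≈ -0.7194

-0.7194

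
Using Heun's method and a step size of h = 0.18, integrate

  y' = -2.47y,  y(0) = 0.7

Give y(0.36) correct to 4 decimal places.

Heun: k1 = f(x_n, y_n); k2 = f(x_n + h, y_n + h·k1); y_{n+1} = y_n + (h/2)·(k1 + k2).
x=0.000000, y=0.700000:
  k1 = f(0.000000, 0.700000) = -1.729000
  k2 = f(0.180000, 0.388780) = -0.960287
  y ← 0.700000 + (0.18/2)·(-1.729000 + (-0.960287)) = 0.457964
x=0.180000, y=0.457964:
  k1 = f(0.180000, 0.457964) = -1.131172
  k2 = f(0.360000, 0.254353) = -0.628253
  y ← 0.457964 + (0.18/2)·(-1.131172 + (-0.628253)) = 0.299616
y(0.36) ≈ 0.2996

0.2996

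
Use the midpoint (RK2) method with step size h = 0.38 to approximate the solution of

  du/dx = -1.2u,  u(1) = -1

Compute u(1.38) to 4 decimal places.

Midpoint: k1 = f(x_n, u_n); k2 = f(x_n + h/2, u_n + (h/2)·k1); u_{n+1} = u_n + h·k2.
x=1.000000, u=-1.000000:
  k1 = f(1.000000, -1.000000) = 1.200000
  k2 = f(1.190000, -0.772000) = 0.926400
  u ← -1.000000 + 0.38·0.926400 = -0.647968
u(1.38) ≈ -0.6480

-0.6480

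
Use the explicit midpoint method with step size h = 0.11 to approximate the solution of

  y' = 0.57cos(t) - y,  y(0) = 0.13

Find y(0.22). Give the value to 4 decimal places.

0.2158

Midpoint: k1 = f(t_n, y_n); k2 = f(t_n + h/2, y_n + (h/2)·k1); y_{n+1} = y_n + h·k2.
t=0.000000, y=0.130000:
  k1 = f(0.000000, 0.130000) = 0.440000
  k2 = f(0.055000, 0.154200) = 0.414938
  y ← 0.130000 + 0.11·0.414938 = 0.175643
t=0.110000, y=0.175643:
  k1 = f(0.110000, 0.175643) = 0.390912
  k2 = f(0.165000, 0.197143) = 0.365115
  y ← 0.175643 + 0.11·0.365115 = 0.215806
y(0.22) ≈ 0.2158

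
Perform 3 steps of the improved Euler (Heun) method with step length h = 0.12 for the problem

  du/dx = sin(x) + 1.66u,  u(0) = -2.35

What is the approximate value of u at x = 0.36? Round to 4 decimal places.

-4.1804

Heun: k1 = f(x_n, u_n); k2 = f(x_n + h, u_n + h·k1); u_{n+1} = u_n + (h/2)·(k1 + k2).
x=0.000000, u=-2.350000:
  k1 = f(0.000000, -2.350000) = -3.901000
  k2 = f(0.120000, -2.818120) = -4.558367
  u ← -2.350000 + (0.12/2)·(-3.901000 + (-4.558367)) = -2.857562
x=0.120000, u=-2.857562:
  k1 = f(0.120000, -2.857562) = -4.623841
  k2 = f(0.240000, -3.412423) = -5.426919
  u ← -2.857562 + (0.12/2)·(-4.623841 + (-5.426919)) = -3.460608
x=0.240000, u=-3.460608:
  k1 = f(0.240000, -3.460608) = -5.506906
  k2 = f(0.360000, -4.121436) = -6.489310
  u ← -3.460608 + (0.12/2)·(-5.506906 + (-6.489310)) = -4.180381
u(0.36) ≈ -4.1804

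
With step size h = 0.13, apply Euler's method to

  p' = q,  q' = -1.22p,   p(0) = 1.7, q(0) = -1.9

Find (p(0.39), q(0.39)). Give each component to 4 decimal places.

Euler on (p,q): p_{n+1} = p_n + h·p', q_{n+1} = q_n + h·q'.
0.000000: (1.700000, -1.900000); f=(-1.900000, -2.074000) → (1.453000, -2.169620)
0.130000: (1.453000, -2.169620); f=(-2.169620, -1.772660) → (1.170949, -2.400066)
0.260000: (1.170949, -2.400066); f=(-2.400066, -1.428558) → (0.858941, -2.585778)
(p(0.39), q(0.39)) ≈ (0.8589, -2.5858)

0.8589, -2.5858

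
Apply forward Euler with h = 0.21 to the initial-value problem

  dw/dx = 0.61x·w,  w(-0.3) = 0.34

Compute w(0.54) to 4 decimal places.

Euler: w_{n+1} = w_n + h·f(x_n, w_n).
x=-0.300000, w=0.340000: f=-0.062220 → w ← 0.340000 + 0.21·(-0.062220) = 0.326934
x=-0.090000, w=0.326934: f=-0.017949 → w ← 0.326934 + 0.21·(-0.017949) = 0.323165
x=0.120000, w=0.323165: f=0.023656 → w ← 0.323165 + 0.21·0.023656 = 0.328132
x=0.330000, w=0.328132: f=0.066053 → w ← 0.328132 + 0.21·0.066053 = 0.342003
w(0.54) ≈ 0.3420

0.3420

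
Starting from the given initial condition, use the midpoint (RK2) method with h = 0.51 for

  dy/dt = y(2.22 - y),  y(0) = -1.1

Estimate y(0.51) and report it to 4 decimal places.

Midpoint: k1 = f(t_n, y_n); k2 = f(t_n + h/2, y_n + (h/2)·k1); y_{n+1} = y_n + h·k2.
t=0.000000, y=-1.100000:
  k1 = f(0.000000, -1.100000) = -3.652000
  k2 = f(0.255000, -2.031260) = -8.635414
  y ← -1.100000 + 0.51·(-8.635414) = -5.504061
y(0.51) ≈ -5.5041

-5.5041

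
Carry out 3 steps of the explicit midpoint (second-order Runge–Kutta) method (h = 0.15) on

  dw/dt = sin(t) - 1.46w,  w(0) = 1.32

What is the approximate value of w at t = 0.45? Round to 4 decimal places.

0.7709

Midpoint: k1 = f(t_n, w_n); k2 = f(t_n + h/2, w_n + (h/2)·k1); w_{n+1} = w_n + h·k2.
t=0.000000, w=1.320000:
  k1 = f(0.000000, 1.320000) = -1.927200
  k2 = f(0.075000, 1.175460) = -1.641242
  w ← 1.320000 + 0.15·(-1.641242) = 1.073814
t=0.150000, w=1.073814:
  k1 = f(0.150000, 1.073814) = -1.418330
  k2 = f(0.225000, 0.967439) = -1.189355
  w ← 1.073814 + 0.15·(-1.189355) = 0.895411
t=0.300000, w=0.895411:
  k1 = f(0.300000, 0.895411) = -1.011779
  k2 = f(0.375000, 0.819527) = -0.830237
  w ← 0.895411 + 0.15·(-0.830237) = 0.770875
w(0.45) ≈ 0.7709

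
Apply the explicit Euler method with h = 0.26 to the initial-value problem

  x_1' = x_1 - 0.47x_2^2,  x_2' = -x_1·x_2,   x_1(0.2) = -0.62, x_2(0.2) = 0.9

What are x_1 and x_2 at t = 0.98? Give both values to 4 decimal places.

-1.7671, 1.6991

Euler on (x_1,x_2): x_1_{n+1} = x_1_n + h·x_1', x_2_{n+1} = x_2_n + h·x_2'.
0.200000: (-0.620000, 0.900000); f=(-1.000700, 0.558000) → (-0.880182, 1.045080)
0.460000: (-0.880182, 1.045080); f=(-1.393512, 0.919861) → (-1.242495, 1.284244)
0.720000: (-1.242495, 1.284244); f=(-2.017658, 1.595667) → (-1.767086, 1.699117)
(x_1(0.98), x_2(0.98)) ≈ (-1.7671, 1.6991)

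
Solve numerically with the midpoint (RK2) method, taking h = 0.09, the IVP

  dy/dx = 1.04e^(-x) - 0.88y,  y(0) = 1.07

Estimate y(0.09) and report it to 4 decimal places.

Midpoint: k1 = f(x_n, y_n); k2 = f(x_n + h/2, y_n + (h/2)·k1); y_{n+1} = y_n + h·k2.
x=0.000000, y=1.070000:
  k1 = f(0.000000, 1.070000) = 0.098400
  k2 = f(0.045000, 1.074428) = 0.048741
  y ← 1.070000 + 0.09·0.048741 = 1.074387
y(0.09) ≈ 1.0744

1.0744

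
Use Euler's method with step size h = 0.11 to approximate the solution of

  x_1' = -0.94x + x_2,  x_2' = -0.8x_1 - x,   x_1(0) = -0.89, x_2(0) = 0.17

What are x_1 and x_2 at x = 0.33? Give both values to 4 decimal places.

-0.8437, 0.3640

Euler on (x_1,x_2): x_1_{n+1} = x_1_n + h·x_1', x_2_{n+1} = x_2_n + h·x_2'.
0.000000: (-0.890000, 0.170000); f=(0.170000, 0.712000) → (-0.871300, 0.248320)
0.110000: (-0.871300, 0.248320); f=(0.144920, 0.587040) → (-0.855359, 0.312894)
0.220000: (-0.855359, 0.312894); f=(0.106094, 0.464287) → (-0.843688, 0.363966)
(x_1(0.33), x_2(0.33)) ≈ (-0.8437, 0.3640)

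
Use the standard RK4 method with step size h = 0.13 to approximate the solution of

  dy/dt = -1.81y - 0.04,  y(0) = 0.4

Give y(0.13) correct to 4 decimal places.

RK4: k1 = f(t_n, y_n); k2 = f(t_n + h/2, y_n + (h/2)·k1); k3 = f(t_n + h/2, y_n + (h/2)·k2); k4 = f(t_n + h, y_n + h·k3); y_{n+1} = y_n + (h/6)·(k1 + 2k2 + 2k3 + k4).
t=0.000000, y=0.400000:
  k1 = f(0.000000, 0.400000) = -0.764000
  k2 = f(0.065000, 0.350340) = -0.674115
  k3 = f(0.065000, 0.356182) = -0.684690
  k4 = f(0.130000, 0.310990) = -0.602892
  y ← 0.400000 + (0.13/6)·(k1 + 2k2 + 2k3 + k4) = 0.311502
y(0.13) ≈ 0.3115

0.3115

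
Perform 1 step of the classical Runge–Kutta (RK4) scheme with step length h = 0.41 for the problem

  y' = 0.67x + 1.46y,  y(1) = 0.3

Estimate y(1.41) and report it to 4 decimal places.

0.9907

RK4: k1 = f(x_n, y_n); k2 = f(x_n + h/2, y_n + (h/2)·k1); k3 = f(x_n + h/2, y_n + (h/2)·k2); k4 = f(x_n + h, y_n + h·k3); y_{n+1} = y_n + (h/6)·(k1 + 2k2 + 2k3 + k4).
x=1.000000, y=0.300000:
  k1 = f(1.000000, 0.300000) = 1.108000
  k2 = f(1.205000, 0.527140) = 1.576974
  k3 = f(1.205000, 0.623280) = 1.717338
  k4 = f(1.410000, 1.004109) = 2.410699
  y ← 0.300000 + (0.41/6)·(k1 + 2k2 + 2k3 + k4) = 0.990667
y(1.41) ≈ 0.9907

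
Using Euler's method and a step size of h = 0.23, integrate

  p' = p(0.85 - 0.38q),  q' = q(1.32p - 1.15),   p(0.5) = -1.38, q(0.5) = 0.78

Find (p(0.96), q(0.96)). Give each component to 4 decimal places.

-1.8263, 0.0650

Euler on (p,q): p_{n+1} = p_n + h·p', q_{n+1} = q_n + h·q'.
0.500000: (-1.380000, 0.780000); f=(-0.763968, -2.317848) → (-1.555713, 0.246895)
0.730000: (-1.555713, 0.246895); f=(-1.176399, -0.790938) → (-1.826284, 0.064979)
(p(0.96), q(0.96)) ≈ (-1.8263, 0.0650)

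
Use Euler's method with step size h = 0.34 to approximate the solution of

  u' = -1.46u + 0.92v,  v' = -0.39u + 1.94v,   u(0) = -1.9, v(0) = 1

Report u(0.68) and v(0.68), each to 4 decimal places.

0.2736, 3.2578

Euler on (u,v): u_{n+1} = u_n + h·u', v_{n+1} = v_n + h·v'.
0.000000: (-1.900000, 1.000000); f=(3.694000, 2.681000) → (-0.644040, 1.911540)
0.340000: (-0.644040, 1.911540); f=(2.698915, 3.959563) → (0.273591, 3.257791)
(u(0.68), v(0.68)) ≈ (0.2736, 3.2578)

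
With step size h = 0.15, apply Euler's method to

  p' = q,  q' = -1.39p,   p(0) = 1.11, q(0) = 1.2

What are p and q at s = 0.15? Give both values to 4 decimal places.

Euler on (p,q): p_{n+1} = p_n + h·p', q_{n+1} = q_n + h·q'.
0.000000: (1.110000, 1.200000); f=(1.200000, -1.542900) → (1.290000, 0.968565)
(p(0.15), q(0.15)) ≈ (1.2900, 0.9686)

1.2900, 0.9686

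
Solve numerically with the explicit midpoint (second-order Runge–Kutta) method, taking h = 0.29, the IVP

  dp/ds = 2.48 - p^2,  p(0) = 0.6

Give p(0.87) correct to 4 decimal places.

1.4542

Midpoint: k1 = f(s_n, p_n); k2 = f(s_n + h/2, p_n + (h/2)·k1); p_{n+1} = p_n + h·k2.
s=0.000000, p=0.600000:
  k1 = f(0.000000, 0.600000) = 2.120000
  k2 = f(0.145000, 0.907400) = 1.656625
  p ← 0.600000 + 0.29·1.656625 = 1.080421
s=0.290000, p=1.080421:
  k1 = f(0.290000, 1.080421) = 1.312690
  k2 = f(0.435000, 1.270761) = 0.865166
  p ← 1.080421 + 0.29·0.865166 = 1.331319
s=0.580000, p=1.331319:
  k1 = f(0.580000, 1.331319) = 0.707589
  k2 = f(0.725000, 1.433920) = 0.423874
  p ← 1.331319 + 0.29·0.423874 = 1.454243
p(0.87) ≈ 1.4542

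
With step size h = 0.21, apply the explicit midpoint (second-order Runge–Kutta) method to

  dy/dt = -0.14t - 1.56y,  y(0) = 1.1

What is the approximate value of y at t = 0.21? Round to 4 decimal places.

0.7956

Midpoint: k1 = f(t_n, y_n); k2 = f(t_n + h/2, y_n + (h/2)·k1); y_{n+1} = y_n + h·k2.
t=0.000000, y=1.100000:
  k1 = f(0.000000, 1.100000) = -1.716000
  k2 = f(0.105000, 0.919820) = -1.449619
  y ← 1.100000 + 0.21·(-1.449619) = 0.795580
y(0.21) ≈ 0.7956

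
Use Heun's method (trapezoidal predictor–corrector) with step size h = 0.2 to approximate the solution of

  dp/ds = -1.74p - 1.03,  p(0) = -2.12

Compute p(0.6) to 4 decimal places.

Heun: k1 = f(s_n, p_n); k2 = f(s_n + h, p_n + h·k1); p_{n+1} = p_n + (h/2)·(k1 + k2).
s=0.000000, p=-2.120000:
  k1 = f(0.000000, -2.120000) = 2.658800
  k2 = f(0.200000, -1.588240) = 1.733538
  p ← -2.120000 + (0.2/2)·(2.658800 + 1.733538) = -1.680766
s=0.200000, p=-1.680766:
  k1 = f(0.200000, -1.680766) = 1.894533
  k2 = f(0.400000, -1.301860) = 1.235236
  p ← -1.680766 + (0.2/2)·(1.894533 + 1.235236) = -1.367789
s=0.400000, p=-1.367789:
  k1 = f(0.400000, -1.367789) = 1.349953
  k2 = f(0.600000, -1.097799) = 0.880170
  p ← -1.367789 + (0.2/2)·(1.349953 + 0.880170) = -1.144777
p(0.6) ≈ -1.1448

-1.1448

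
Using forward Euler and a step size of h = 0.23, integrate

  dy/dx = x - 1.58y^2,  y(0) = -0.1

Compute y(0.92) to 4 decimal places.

0.2079

Euler: y_{n+1} = y_n + h·f(x_n, y_n).
x=0.000000, y=-0.100000: f=-0.015800 → y ← -0.100000 + 0.23·(-0.015800) = -0.103634
x=0.230000, y=-0.103634: f=0.213031 → y ← -0.103634 + 0.23·0.213031 = -0.054637
x=0.460000, y=-0.054637: f=0.455283 → y ← -0.054637 + 0.23·0.455283 = 0.050078
x=0.690000, y=0.050078: f=0.686038 → y ← 0.050078 + 0.23·0.686038 = 0.207867
y(0.92) ≈ 0.2079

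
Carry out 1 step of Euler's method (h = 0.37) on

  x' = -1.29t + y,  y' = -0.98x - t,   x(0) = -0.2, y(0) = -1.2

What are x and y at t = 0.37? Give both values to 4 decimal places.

Euler on (x,y): x_{n+1} = x_n + h·x', y_{n+1} = y_n + h·y'.
0.000000: (-0.200000, -1.200000); f=(-1.200000, 0.196000) → (-0.644000, -1.127480)
(x(0.37), y(0.37)) ≈ (-0.6440, -1.1275)

-0.6440, -1.1275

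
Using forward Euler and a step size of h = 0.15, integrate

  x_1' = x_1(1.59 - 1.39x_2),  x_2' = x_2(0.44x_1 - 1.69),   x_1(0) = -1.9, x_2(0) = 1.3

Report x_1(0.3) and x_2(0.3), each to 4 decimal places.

-1.9671, 0.5048

Euler on (x_1,x_2): x_1_{n+1} = x_1_n + h·x_1', x_2_{n+1} = x_2_n + h·x_2'.
0.000000: (-1.900000, 1.300000); f=(0.412300, -3.283800) → (-1.838155, 0.807430)
0.150000: (-1.838155, 0.807430); f=(-0.859654, -2.017597) → (-1.967103, 0.504791)
(x_1(0.3), x_2(0.3)) ≈ (-1.9671, 0.5048)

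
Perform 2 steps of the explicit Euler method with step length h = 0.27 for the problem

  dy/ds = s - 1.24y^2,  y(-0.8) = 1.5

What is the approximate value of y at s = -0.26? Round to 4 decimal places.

Euler: y_{n+1} = y_n + h·f(s_n, y_n).
s=-0.800000, y=1.500000: f=-3.590000 → y ← 1.500000 + 0.27·(-3.590000) = 0.530700
s=-0.530000, y=0.530700: f=-0.879237 → y ← 0.530700 + 0.27·(-0.879237) = 0.293306
y(-0.26) ≈ 0.2933

0.2933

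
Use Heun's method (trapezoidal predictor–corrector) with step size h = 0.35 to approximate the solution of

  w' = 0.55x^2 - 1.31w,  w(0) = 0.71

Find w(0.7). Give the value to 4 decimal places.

Heun: k1 = f(x_n, w_n); k2 = f(x_n + h, w_n + h·k1); w_{n+1} = w_n + (h/2)·(k1 + k2).
x=0.000000, w=0.710000:
  k1 = f(0.000000, 0.710000) = -0.930100
  k2 = f(0.350000, 0.384465) = -0.436274
  w ← 0.710000 + (0.35/2)·(-0.930100 + (-0.436274)) = 0.470885
x=0.350000, w=0.470885:
  k1 = f(0.350000, 0.470885) = -0.549484
  k2 = f(0.700000, 0.278565) = -0.095420
  w ← 0.470885 + (0.35/2)·(-0.549484 + (-0.095420)) = 0.358026
w(0.7) ≈ 0.3580

0.3580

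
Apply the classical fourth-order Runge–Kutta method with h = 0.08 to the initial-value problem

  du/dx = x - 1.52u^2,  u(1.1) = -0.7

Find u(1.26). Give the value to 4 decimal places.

RK4: k1 = f(x_n, u_n); k2 = f(x_n + h/2, u_n + (h/2)·k1); k3 = f(x_n + h/2, u_n + (h/2)·k2); k4 = f(x_n + h, u_n + h·k3); u_{n+1} = u_n + (h/6)·(k1 + 2k2 + 2k3 + k4).
x=1.100000, u=-0.700000:
  k1 = f(1.100000, -0.700000) = 0.355200
  k2 = f(1.140000, -0.685792) = 0.425128
  k3 = f(1.140000, -0.682995) = 0.430947
  k4 = f(1.180000, -0.665524) = 0.506758
  u ← -0.700000 + (0.08/6)·(k1 + 2k2 + 2k3 + k4) = -0.665679
x=1.180000, u=-0.665679:
  k1 = f(1.180000, -0.665679) = 0.506446
  k2 = f(1.220000, -0.645421) = 0.586817
  k3 = f(1.220000, -0.642206) = 0.593109
  k4 = f(1.260000, -0.618230) = 0.679044
  u ← -0.665679 + (0.08/6)·(k1 + 2k2 + 2k3 + k4) = -0.618407
u(1.26) ≈ -0.6184

-0.6184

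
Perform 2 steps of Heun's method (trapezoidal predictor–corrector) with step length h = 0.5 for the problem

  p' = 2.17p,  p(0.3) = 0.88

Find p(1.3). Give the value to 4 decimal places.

6.2904

Heun: k1 = f(x_n, p_n); k2 = f(x_n + h, p_n + h·k1); p_{n+1} = p_n + (h/2)·(k1 + k2).
x=0.300000, p=0.880000:
  k1 = f(0.300000, 0.880000) = 1.909600
  k2 = f(0.800000, 1.834800) = 3.981516
  p ← 0.880000 + (0.5/2)·(1.909600 + 3.981516) = 2.352779
x=0.800000, p=2.352779:
  k1 = f(0.800000, 2.352779) = 5.105530
  k2 = f(1.300000, 4.905544) = 10.645031
  p ← 2.352779 + (0.5/2)·(5.105530 + 10.645031) = 6.290419
p(1.3) ≈ 6.2904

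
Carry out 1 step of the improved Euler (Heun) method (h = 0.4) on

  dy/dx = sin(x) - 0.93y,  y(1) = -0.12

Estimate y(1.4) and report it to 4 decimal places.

0.2191

Heun: k1 = f(x_n, y_n); k2 = f(x_n + h, y_n + h·k1); y_{n+1} = y_n + (h/2)·(k1 + k2).
x=1.000000, y=-0.120000:
  k1 = f(1.000000, -0.120000) = 0.953071
  k2 = f(1.400000, 0.261228) = 0.742507
  y ← -0.120000 + (0.4/2)·(0.953071 + 0.742507) = 0.219116
y(1.4) ≈ 0.2191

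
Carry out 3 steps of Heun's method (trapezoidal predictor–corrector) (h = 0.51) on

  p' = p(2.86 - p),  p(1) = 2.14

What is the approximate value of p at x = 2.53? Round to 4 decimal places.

Heun: k1 = f(x_n, p_n); k2 = f(x_n + h, p_n + h·k1); p_{n+1} = p_n + (h/2)·(k1 + k2).
x=1.000000, p=2.140000:
  k1 = f(1.000000, 2.140000) = 1.540800
  k2 = f(1.510000, 2.925808) = -0.192542
  p ← 2.140000 + (0.51/2)·(1.540800 + (-0.192542)) = 2.483806
x=1.510000, p=2.483806:
  k1 = f(1.510000, 2.483806) = 0.934393
  k2 = f(2.020000, 2.960346) = -0.297060
  p ← 2.483806 + (0.51/2)·(0.934393 + (-0.297060)) = 2.646326
x=2.020000, p=2.646326:
  k1 = f(2.020000, 2.646326) = 0.565451
  k2 = f(2.530000, 2.934706) = -0.219240
  p ← 2.646326 + (0.51/2)·(0.565451 + (-0.219240)) = 2.734610
p(2.53) ≈ 2.7346

2.7346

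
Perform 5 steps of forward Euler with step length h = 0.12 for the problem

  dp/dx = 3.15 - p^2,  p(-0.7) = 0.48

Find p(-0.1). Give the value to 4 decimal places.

1.6146

Euler: p_{n+1} = p_n + h·f(x_n, p_n).
x=-0.700000, p=0.480000: f=2.919600 → p ← 0.480000 + 0.12·2.919600 = 0.830352
x=-0.580000, p=0.830352: f=2.460516 → p ← 0.830352 + 0.12·2.460516 = 1.125614
x=-0.460000, p=1.125614: f=1.882993 → p ← 1.125614 + 0.12·1.882993 = 1.351573
x=-0.340000, p=1.351573: f=1.323250 → p ← 1.351573 + 0.12·1.323250 = 1.510363
x=-0.220000, p=1.510363: f=0.868803 → p ← 1.510363 + 0.12·0.868803 = 1.614619
p(-0.1) ≈ 1.6146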